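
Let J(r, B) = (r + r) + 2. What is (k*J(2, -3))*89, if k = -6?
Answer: -3204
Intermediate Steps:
J(r, B) = 2 + 2*r (J(r, B) = 2*r + 2 = 2 + 2*r)
(k*J(2, -3))*89 = -6*(2 + 2*2)*89 = -6*(2 + 4)*89 = -6*6*89 = -36*89 = -3204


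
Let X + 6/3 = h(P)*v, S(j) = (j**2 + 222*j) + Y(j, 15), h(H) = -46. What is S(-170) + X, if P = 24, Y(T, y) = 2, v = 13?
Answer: -9438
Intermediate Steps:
S(j) = 2 + j**2 + 222*j (S(j) = (j**2 + 222*j) + 2 = 2 + j**2 + 222*j)
X = -600 (X = -2 - 46*13 = -2 - 598 = -600)
S(-170) + X = (2 + (-170)**2 + 222*(-170)) - 600 = (2 + 28900 - 37740) - 600 = -8838 - 600 = -9438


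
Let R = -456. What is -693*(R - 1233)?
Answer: 1170477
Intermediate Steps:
-693*(R - 1233) = -693*(-456 - 1233) = -693*(-1689) = 1170477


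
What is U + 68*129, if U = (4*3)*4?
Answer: 8820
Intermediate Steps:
U = 48 (U = 12*4 = 48)
U + 68*129 = 48 + 68*129 = 48 + 8772 = 8820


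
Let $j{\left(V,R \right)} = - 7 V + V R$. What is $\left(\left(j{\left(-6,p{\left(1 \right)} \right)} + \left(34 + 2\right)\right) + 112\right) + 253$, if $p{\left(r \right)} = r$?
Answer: $437$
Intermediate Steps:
$j{\left(V,R \right)} = - 7 V + R V$
$\left(\left(j{\left(-6,p{\left(1 \right)} \right)} + \left(34 + 2\right)\right) + 112\right) + 253 = \left(\left(- 6 \left(-7 + 1\right) + \left(34 + 2\right)\right) + 112\right) + 253 = \left(\left(\left(-6\right) \left(-6\right) + 36\right) + 112\right) + 253 = \left(\left(36 + 36\right) + 112\right) + 253 = \left(72 + 112\right) + 253 = 184 + 253 = 437$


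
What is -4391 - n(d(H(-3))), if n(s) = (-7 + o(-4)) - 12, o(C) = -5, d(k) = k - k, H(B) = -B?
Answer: -4367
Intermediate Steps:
d(k) = 0
n(s) = -24 (n(s) = (-7 - 5) - 12 = -12 - 12 = -24)
-4391 - n(d(H(-3))) = -4391 - 1*(-24) = -4391 + 24 = -4367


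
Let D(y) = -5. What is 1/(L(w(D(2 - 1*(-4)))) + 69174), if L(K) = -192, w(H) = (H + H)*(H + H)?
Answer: 1/68982 ≈ 1.4497e-5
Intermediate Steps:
w(H) = 4*H² (w(H) = (2*H)*(2*H) = 4*H²)
1/(L(w(D(2 - 1*(-4)))) + 69174) = 1/(-192 + 69174) = 1/68982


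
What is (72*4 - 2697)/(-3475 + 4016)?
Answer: -2409/541 ≈ -4.4529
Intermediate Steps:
(72*4 - 2697)/(-3475 + 4016) = (288 - 2697)/541 = -2409*1/541 = -2409/541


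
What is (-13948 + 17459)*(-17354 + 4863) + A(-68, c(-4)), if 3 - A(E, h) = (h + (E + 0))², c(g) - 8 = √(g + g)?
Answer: -43859490 + 240*I*√2 ≈ -4.386e+7 + 339.41*I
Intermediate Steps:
c(g) = 8 + √2*√g (c(g) = 8 + √(g + g) = 8 + √(2*g) = 8 + √2*√g)
A(E, h) = 3 - (E + h)² (A(E, h) = 3 - (h + (E + 0))² = 3 - (h + E)² = 3 - (E + h)²)
(-13948 + 17459)*(-17354 + 4863) + A(-68, c(-4)) = (-13948 + 17459)*(-17354 + 4863) + (3 - (-68 + (8 + √2*√(-4)))²) = 3511*(-12491) + (3 - (-68 + (8 + √2*(2*I)))²) = -43855901 + (3 - (-68 + (8 + 2*I*√2))²) = -43855901 + (3 - (-60 + 2*I*√2)²) = -43855898 - (-60 + 2*I*√2)²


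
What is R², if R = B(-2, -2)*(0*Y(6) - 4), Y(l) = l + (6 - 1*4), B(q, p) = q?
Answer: 64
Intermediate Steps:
Y(l) = 2 + l (Y(l) = l + (6 - 4) = l + 2 = 2 + l)
R = 8 (R = -2*(0*(2 + 6) - 4) = -2*(0*8 - 4) = -2*(0 - 4) = -2*(-4) = 8)
R² = 8² = 64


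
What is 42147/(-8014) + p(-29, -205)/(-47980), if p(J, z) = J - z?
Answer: -505905881/96127930 ≈ -5.2628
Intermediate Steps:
42147/(-8014) + p(-29, -205)/(-47980) = 42147/(-8014) + (-29 - 1*(-205))/(-47980) = 42147*(-1/8014) + (-29 + 205)*(-1/47980) = -42147/8014 + 176*(-1/47980) = -42147/8014 - 44/11995 = -505905881/96127930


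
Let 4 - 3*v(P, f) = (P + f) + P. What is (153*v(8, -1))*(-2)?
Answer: 1122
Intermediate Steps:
v(P, f) = 4/3 - 2*P/3 - f/3 (v(P, f) = 4/3 - ((P + f) + P)/3 = 4/3 - (f + 2*P)/3 = 4/3 + (-2*P/3 - f/3) = 4/3 - 2*P/3 - f/3)
(153*v(8, -1))*(-2) = (153*(4/3 - 2/3*8 - 1/3*(-1)))*(-2) = (153*(4/3 - 16/3 + 1/3))*(-2) = (153*(-11/3))*(-2) = -561*(-2) = 1122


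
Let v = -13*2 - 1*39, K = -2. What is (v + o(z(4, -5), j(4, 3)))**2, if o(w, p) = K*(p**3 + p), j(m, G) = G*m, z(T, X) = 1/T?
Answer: 12567025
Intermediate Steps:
o(w, p) = -2*p - 2*p**3 (o(w, p) = -2*(p**3 + p) = -2*(p + p**3) = -2*p - 2*p**3)
v = -65 (v = -26 - 39 = -65)
(v + o(z(4, -5), j(4, 3)))**2 = (-65 - 2*3*4*(1 + (3*4)**2))**2 = (-65 - 2*12*(1 + 12**2))**2 = (-65 - 2*12*(1 + 144))**2 = (-65 - 2*12*145)**2 = (-65 - 3480)**2 = (-3545)**2 = 12567025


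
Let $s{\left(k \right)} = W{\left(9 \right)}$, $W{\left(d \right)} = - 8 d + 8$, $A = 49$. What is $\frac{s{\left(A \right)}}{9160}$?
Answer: $- \frac{8}{1145} \approx -0.0069869$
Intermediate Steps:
$W{\left(d \right)} = 8 - 8 d$
$s{\left(k \right)} = -64$ ($s{\left(k \right)} = 8 - 72 = -64$)
$\frac{s{\left(A \right)}}{9160} = - \frac{64}{9160} = \left(-64\right) \frac{1}{9160} = - \frac{8}{1145}$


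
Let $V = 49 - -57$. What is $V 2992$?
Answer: $317152$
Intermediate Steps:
$V = 106$ ($V = 49 + 57 = 106$)
$V 2992 = 106 \cdot 2992 = 317152$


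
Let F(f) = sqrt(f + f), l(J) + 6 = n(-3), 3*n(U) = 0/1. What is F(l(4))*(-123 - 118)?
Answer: -482*I*sqrt(3) ≈ -834.85*I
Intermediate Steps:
n(U) = 0 (n(U) = (0/1)/3 = (0*1)/3 = (1/3)*0 = 0)
l(J) = -6 (l(J) = -6 + 0 = -6)
F(f) = sqrt(2)*sqrt(f) (F(f) = sqrt(2*f) = sqrt(2)*sqrt(f))
F(l(4))*(-123 - 118) = (sqrt(2)*sqrt(-6))*(-123 - 118) = (sqrt(2)*(I*sqrt(6)))*(-241) = (2*I*sqrt(3))*(-241) = -482*I*sqrt(3)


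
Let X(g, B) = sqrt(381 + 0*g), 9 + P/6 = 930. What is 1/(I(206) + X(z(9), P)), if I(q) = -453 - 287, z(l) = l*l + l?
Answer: -740/547219 - sqrt(381)/547219 ≈ -0.0013880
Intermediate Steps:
z(l) = l + l**2 (z(l) = l**2 + l = l + l**2)
P = 5526 (P = -54 + 6*930 = -54 + 5580 = 5526)
I(q) = -740
X(g, B) = sqrt(381) (X(g, B) = sqrt(381 + 0) = sqrt(381))
1/(I(206) + X(z(9), P)) = 1/(-740 + sqrt(381))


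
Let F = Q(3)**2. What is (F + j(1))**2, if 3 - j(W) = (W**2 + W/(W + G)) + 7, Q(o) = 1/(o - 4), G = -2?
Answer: 9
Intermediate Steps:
Q(o) = 1/(-4 + o)
F = 1 (F = (1/(-4 + 3))**2 = (1/(-1))**2 = (-1)**2 = 1)
j(W) = -4 - W**2 - W/(-2 + W) (j(W) = 3 - ((W**2 + W/(W - 2)) + 7) = 3 - ((W**2 + W/(-2 + W)) + 7) = 3 - (7 + W**2 + W/(-2 + W)) = 3 + (-7 - W**2 - W/(-2 + W)) = -4 - W**2 - W/(-2 + W))
(F + j(1))**2 = (1 + (8 - 1*1**3 - 5*1 + 2*1**2)/(-2 + 1))**2 = (1 + (8 - 1*1 - 5 + 2*1)/(-1))**2 = (1 - (8 - 1 - 5 + 2))**2 = (1 - 1*4)**2 = (1 - 4)**2 = (-3)**2 = 9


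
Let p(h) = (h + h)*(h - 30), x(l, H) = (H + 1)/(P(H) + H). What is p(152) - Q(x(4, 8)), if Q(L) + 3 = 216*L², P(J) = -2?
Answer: 36605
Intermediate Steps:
x(l, H) = (1 + H)/(-2 + H) (x(l, H) = (H + 1)/(-2 + H) = (1 + H)/(-2 + H))
Q(L) = -3 + 216*L²
p(h) = 2*h*(-30 + h) (p(h) = (2*h)*(-30 + h) = 2*h*(-30 + h))
p(152) - Q(x(4, 8)) = 2*152*(-30 + 152) - (-3 + 216*((1 + 8)/(-2 + 8))²) = 2*152*122 - (-3 + 216*(9/6)²) = 37088 - (-3 + 216*((⅙)*9)²) = 37088 - (-3 + 216*(3/2)²) = 37088 - (-3 + 216*(9/4)) = 37088 - (-3 + 486) = 37088 - 1*483 = 37088 - 483 = 36605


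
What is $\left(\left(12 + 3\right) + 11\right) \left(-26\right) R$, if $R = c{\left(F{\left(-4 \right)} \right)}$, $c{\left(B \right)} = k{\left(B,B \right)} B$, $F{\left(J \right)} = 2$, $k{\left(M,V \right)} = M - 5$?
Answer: $4056$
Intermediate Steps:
$k{\left(M,V \right)} = -5 + M$
$c{\left(B \right)} = B \left(-5 + B\right)$ ($c{\left(B \right)} = \left(-5 + B\right) B = B \left(-5 + B\right)$)
$R = -6$ ($R = 2 \left(-5 + 2\right) = 2 \left(-3\right) = -6$)
$\left(\left(12 + 3\right) + 11\right) \left(-26\right) R = \left(\left(12 + 3\right) + 11\right) \left(-26\right) \left(-6\right) = \left(15 + 11\right) \left(-26\right) \left(-6\right) = 26 \left(-26\right) \left(-6\right) = \left(-676\right) \left(-6\right) = 4056$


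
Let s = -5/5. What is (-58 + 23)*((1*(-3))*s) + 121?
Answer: 16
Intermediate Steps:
s = -1 (s = -5*⅕ = -1)
(-58 + 23)*((1*(-3))*s) + 121 = (-58 + 23)*((1*(-3))*(-1)) + 121 = -(-105)*(-1) + 121 = -35*3 + 121 = -105 + 121 = 16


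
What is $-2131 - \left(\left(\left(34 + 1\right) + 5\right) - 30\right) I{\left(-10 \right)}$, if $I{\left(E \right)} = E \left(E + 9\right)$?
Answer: $-2231$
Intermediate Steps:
$I{\left(E \right)} = E \left(9 + E\right)$
$-2131 - \left(\left(\left(34 + 1\right) + 5\right) - 30\right) I{\left(-10 \right)} = -2131 - \left(\left(\left(34 + 1\right) + 5\right) - 30\right) \left(- 10 \left(9 - 10\right)\right) = -2131 - \left(\left(35 + 5\right) - 30\right) \left(\left(-10\right) \left(-1\right)\right) = -2131 - \left(40 - 30\right) 10 = -2131 - 10 \cdot 10 = -2131 - 100 = -2231$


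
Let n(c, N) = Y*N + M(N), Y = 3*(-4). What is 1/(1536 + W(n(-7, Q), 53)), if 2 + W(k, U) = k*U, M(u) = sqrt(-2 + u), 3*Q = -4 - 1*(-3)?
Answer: 5238/9165211 - 53*I*sqrt(21)/9165211 ≈ 0.00057151 - 2.65e-5*I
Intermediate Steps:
Q = -1/3 (Q = (-4 - 1*(-3))/3 = (-4 + 3)/3 = (1/3)*(-1) = -1/3 ≈ -0.33333)
Y = -12
n(c, N) = sqrt(-2 + N) - 12*N (n(c, N) = -12*N + sqrt(-2 + N) = sqrt(-2 + N) - 12*N)
W(k, U) = -2 + U*k (W(k, U) = -2 + k*U = -2 + U*k)
1/(1536 + W(n(-7, Q), 53)) = 1/(1536 + (-2 + 53*(sqrt(-2 - 1/3) - 12*(-1/3)))) = 1/(1536 + (-2 + 53*(sqrt(-7/3) + 4))) = 1/(1536 + (-2 + 53*(I*sqrt(21)/3 + 4))) = 1/(1536 + (-2 + 53*(4 + I*sqrt(21)/3))) = 1/(1536 + (-2 + (212 + 53*I*sqrt(21)/3))) = 1/(1536 + (210 + 53*I*sqrt(21)/3)) = 1/(1746 + 53*I*sqrt(21)/3)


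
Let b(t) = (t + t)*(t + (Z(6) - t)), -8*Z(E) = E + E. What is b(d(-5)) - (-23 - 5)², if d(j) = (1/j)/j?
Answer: -19603/25 ≈ -784.12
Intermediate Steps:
Z(E) = -E/4 (Z(E) = -(E + E)/8 = -E/4)
d(j) = j⁻² (d(j) = 1/(j*j) = j⁻²)
b(t) = -3*t (b(t) = (t + t)*(t + (-¼*6 - t)) = (2*t)*(t + (-3/2 - t)) = (2*t)*(-3/2) = -3*t)
b(d(-5)) - (-23 - 5)² = -3/(-5)² - (-23 - 5)² = -3*1/25 - 1*(-28)² = -3/25 - 1*784 = -3/25 - 784 = -19603/25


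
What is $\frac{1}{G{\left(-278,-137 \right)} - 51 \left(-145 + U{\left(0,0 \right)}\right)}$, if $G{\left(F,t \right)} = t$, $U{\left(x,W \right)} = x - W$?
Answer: $\frac{1}{7258} \approx 0.00013778$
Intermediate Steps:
$\frac{1}{G{\left(-278,-137 \right)} - 51 \left(-145 + U{\left(0,0 \right)}\right)} = \frac{1}{-137 - 51 \left(-145 + \left(0 - 0\right)\right)} = \frac{1}{-137 - 51 \left(-145 + \left(0 + 0\right)\right)} = \frac{1}{-137 - 51 \left(-145 + 0\right)} = \frac{1}{-137 - -7395} = \frac{1}{-137 + 7395} = \frac{1}{7258}$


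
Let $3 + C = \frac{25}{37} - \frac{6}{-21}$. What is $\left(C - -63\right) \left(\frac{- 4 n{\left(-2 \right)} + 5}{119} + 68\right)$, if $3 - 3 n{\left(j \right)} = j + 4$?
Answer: $\frac{127822481}{30821} \approx 4147.3$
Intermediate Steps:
$C = - \frac{528}{259}$ ($C = -3 + \left(\frac{25}{37} - \frac{6}{-21}\right) = -3 + \left(25 \cdot \frac{1}{37} - - \frac{2}{7}\right) = -3 + \left(\frac{25}{37} + \frac{2}{7}\right) = -3 + \frac{249}{259} = - \frac{528}{259} \approx -2.0386$)
$n{\left(j \right)} = - \frac{1}{3} - \frac{j}{3}$ ($n{\left(j \right)} = 1 - \frac{j + 4}{3} = 1 - \frac{4 + j}{3} = 1 - \left(\frac{4}{3} + \frac{j}{3}\right) = - \frac{1}{3} - \frac{j}{3}$)
$\left(C - -63\right) \left(\frac{- 4 n{\left(-2 \right)} + 5}{119} + 68\right) = \left(- \frac{528}{259} - -63\right) \left(\frac{- 4 \left(- \frac{1}{3} - - \frac{2}{3}\right) + 5}{119} + 68\right) = \left(- \frac{528}{259} + 63\right) \left(\left(- 4 \left(- \frac{1}{3} + \frac{2}{3}\right) + 5\right) \frac{1}{119} + 68\right) = \frac{15789 \left(\left(\left(-4\right) \frac{1}{3} + 5\right) \frac{1}{119} + 68\right)}{259} = \frac{15789 \left(\left(- \frac{4}{3} + 5\right) \frac{1}{119} + 68\right)}{259} = \frac{15789 \left(\frac{11}{3} \cdot \frac{1}{119} + 68\right)}{259} = \frac{15789 \left(\frac{11}{357} + 68\right)}{259} = \frac{15789}{259} \cdot \frac{24287}{357} = \frac{127822481}{30821}$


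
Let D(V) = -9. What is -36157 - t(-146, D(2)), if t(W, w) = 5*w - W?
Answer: -36258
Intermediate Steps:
t(W, w) = -W + 5*w
-36157 - t(-146, D(2)) = -36157 - (-1*(-146) + 5*(-9)) = -36157 - (146 - 45) = -36157 - 1*101 = -36157 - 101 = -36258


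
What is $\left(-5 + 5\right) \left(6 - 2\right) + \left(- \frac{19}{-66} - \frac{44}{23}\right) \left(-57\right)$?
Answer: $\frac{46873}{506} \approx 92.634$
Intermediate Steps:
$\left(-5 + 5\right) \left(6 - 2\right) + \left(- \frac{19}{-66} - \frac{44}{23}\right) \left(-57\right) = 0 \cdot 4 + \left(\left(-19\right) \left(- \frac{1}{66}\right) - \frac{44}{23}\right) \left(-57\right) = 0 + \left(\frac{19}{66} - \frac{44}{23}\right) \left(-57\right) = 0 - - \frac{46873}{506} = 0 + \frac{46873}{506} = \frac{46873}{506}$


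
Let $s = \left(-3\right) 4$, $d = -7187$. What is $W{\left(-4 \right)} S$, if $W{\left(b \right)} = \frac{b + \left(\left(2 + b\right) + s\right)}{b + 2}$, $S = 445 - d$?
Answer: $68688$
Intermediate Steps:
$s = -12$
$S = 7632$ ($S = 445 - -7187 = 445 + 7187 = 7632$)
$W{\left(b \right)} = \frac{-10 + 2 b}{2 + b}$ ($W{\left(b \right)} = \frac{b + \left(\left(2 + b\right) - 12\right)}{b + 2} = \frac{b + \left(-10 + b\right)}{2 + b} = \frac{-10 + 2 b}{2 + b}$)
$W{\left(-4 \right)} S = \frac{2 \left(-5 - 4\right)}{2 - 4} \cdot 7632 = 2 \frac{1}{-2} \left(-9\right) 7632 = 2 \left(- \frac{1}{2}\right) \left(-9\right) 7632 = 9 \cdot 7632 = 68688$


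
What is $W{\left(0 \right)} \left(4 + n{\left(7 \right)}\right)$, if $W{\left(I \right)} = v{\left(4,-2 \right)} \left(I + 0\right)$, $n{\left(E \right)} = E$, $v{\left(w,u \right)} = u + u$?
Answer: $0$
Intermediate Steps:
$v{\left(w,u \right)} = 2 u$
$W{\left(I \right)} = - 4 I$ ($W{\left(I \right)} = 2 \left(-2\right) \left(I + 0\right) = - 4 I$)
$W{\left(0 \right)} \left(4 + n{\left(7 \right)}\right) = \left(-4\right) 0 \left(4 + 7\right) = 0 \cdot 11 = 0$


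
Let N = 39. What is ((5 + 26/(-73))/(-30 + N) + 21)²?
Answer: 22202944/47961 ≈ 462.94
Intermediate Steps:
((5 + 26/(-73))/(-30 + N) + 21)² = ((5 + 26/(-73))/(-30 + 39) + 21)² = ((5 + 26*(-1/73))/9 + 21)² = ((5 - 26/73)*(⅑) + 21)² = ((339/73)*(⅑) + 21)² = (113/219 + 21)² = (4712/219)² = 22202944/47961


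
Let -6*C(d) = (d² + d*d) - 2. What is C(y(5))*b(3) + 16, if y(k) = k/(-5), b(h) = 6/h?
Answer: 16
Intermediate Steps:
y(k) = -k/5 (y(k) = k*(-⅕) = -k/5)
C(d) = ⅓ - d²/3 (C(d) = -((d² + d*d) - 2)/6 = -((d² + d²) - 2)/6 = -(2*d² - 2)/6 = -(-2 + 2*d²)/6 = ⅓ - d²/3)
C(y(5))*b(3) + 16 = (⅓ - (-⅕*5)²/3)*(6/3) + 16 = (⅓ - ⅓*(-1)²)*(6*(⅓)) + 16 = (⅓ - ⅓*1)*2 + 16 = (⅓ - ⅓)*2 + 16 = 0*2 + 16 = 0 + 16 = 16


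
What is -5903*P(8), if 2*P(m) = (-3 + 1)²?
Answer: -11806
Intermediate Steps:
P(m) = 2 (P(m) = (-3 + 1)²/2 = (½)*(-2)² = (½)*4 = 2)
-5903*P(8) = -5903*2 = -11806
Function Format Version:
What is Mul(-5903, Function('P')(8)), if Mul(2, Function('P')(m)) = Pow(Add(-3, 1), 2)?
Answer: -11806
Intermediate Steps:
Function('P')(m) = 2 (Function('P')(m) = Mul(Rational(1, 2), Pow(Add(-3, 1), 2)) = Mul(Rational(1, 2), Pow(-2, 2)) = Mul(Rational(1, 2), 4) = 2)
Mul(-5903, Function('P')(8)) = Mul(-5903, 2) = -11806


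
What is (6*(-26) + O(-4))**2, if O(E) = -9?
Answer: 27225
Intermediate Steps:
(6*(-26) + O(-4))**2 = (6*(-26) - 9)**2 = (-156 - 9)**2 = (-165)**2 = 27225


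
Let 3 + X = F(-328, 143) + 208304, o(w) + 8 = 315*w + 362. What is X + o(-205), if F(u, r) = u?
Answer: 143752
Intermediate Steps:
o(w) = 354 + 315*w (o(w) = -8 + (315*w + 362) = -8 + (362 + 315*w) = 354 + 315*w)
X = 207973 (X = -3 + (-328 + 208304) = -3 + 207976 = 207973)
X + o(-205) = 207973 + (354 + 315*(-205)) = 207973 + (354 - 64575) = 207973 - 64221 = 143752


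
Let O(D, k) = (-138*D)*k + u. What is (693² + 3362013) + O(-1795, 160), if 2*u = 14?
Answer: 43475869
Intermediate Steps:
u = 7 (u = (½)*14 = 7)
O(D, k) = 7 - 138*D*k (O(D, k) = (-138*D)*k + 7 = -138*D*k + 7 = 7 - 138*D*k)
(693² + 3362013) + O(-1795, 160) = (693² + 3362013) + (7 - 138*(-1795)*160) = (480249 + 3362013) + (7 + 39633600) = 3842262 + 39633607 = 43475869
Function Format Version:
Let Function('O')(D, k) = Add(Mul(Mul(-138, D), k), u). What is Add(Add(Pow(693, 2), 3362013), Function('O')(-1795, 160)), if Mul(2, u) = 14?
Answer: 43475869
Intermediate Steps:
u = 7 (u = Mul(Rational(1, 2), 14) = 7)
Function('O')(D, k) = Add(7, Mul(-138, D, k)) (Function('O')(D, k) = Add(Mul(Mul(-138, D), k), 7) = Add(Mul(-138, D, k), 7) = Add(7, Mul(-138, D, k)))
Add(Add(Pow(693, 2), 3362013), Function('O')(-1795, 160)) = Add(Add(Pow(693, 2), 3362013), Add(7, Mul(-138, -1795, 160))) = Add(Add(480249, 3362013), Add(7, 39633600)) = Add(3842262, 39633607) = 43475869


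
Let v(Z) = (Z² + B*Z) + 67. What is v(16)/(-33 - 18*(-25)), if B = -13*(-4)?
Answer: 385/139 ≈ 2.7698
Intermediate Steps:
B = 52
v(Z) = 67 + Z² + 52*Z (v(Z) = (Z² + 52*Z) + 67 = 67 + Z² + 52*Z)
v(16)/(-33 - 18*(-25)) = (67 + 16² + 52*16)/(-33 - 18*(-25)) = (67 + 256 + 832)/(-33 + 450) = 1155/417 = 1155*(1/417) = 385/139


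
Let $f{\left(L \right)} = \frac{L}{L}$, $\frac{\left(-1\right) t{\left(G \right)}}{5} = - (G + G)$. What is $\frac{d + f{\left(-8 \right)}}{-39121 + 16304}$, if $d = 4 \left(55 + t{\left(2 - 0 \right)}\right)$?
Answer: $- \frac{301}{22817} \approx -0.013192$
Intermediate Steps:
$t{\left(G \right)} = 10 G$ ($t{\left(G \right)} = - 5 \left(- (G + G)\right) = - 5 \left(- 2 G\right) = 10 G$)
$f{\left(L \right)} = 1$
$d = 300$ ($d = 4 \left(55 + 10 \left(2 - 0\right)\right) = 4 \left(55 + 10 \left(2 + 0\right)\right) = 4 \left(55 + 10 \cdot 2\right) = 4 \left(55 + 20\right) = 4 \cdot 75 = 300$)
$\frac{d + f{\left(-8 \right)}}{-39121 + 16304} = \frac{300 + 1}{-39121 + 16304} = \frac{301}{-22817} = 301 \left(- \frac{1}{22817}\right) = - \frac{301}{22817}$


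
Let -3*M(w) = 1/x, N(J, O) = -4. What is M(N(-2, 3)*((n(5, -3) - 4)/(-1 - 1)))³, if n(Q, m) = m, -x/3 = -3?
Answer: -1/19683 ≈ -5.0805e-5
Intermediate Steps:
x = 9 (x = -3*(-3) = 9)
M(w) = -1/27 (M(w) = -⅓/9 = -⅓*⅑ = -1/27)
M(N(-2, 3)*((n(5, -3) - 4)/(-1 - 1)))³ = (-1/27)³ = -1/19683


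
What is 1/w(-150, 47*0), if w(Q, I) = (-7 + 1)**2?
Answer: 1/36 ≈ 0.027778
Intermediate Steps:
w(Q, I) = 36 (w(Q, I) = (-6)**2 = 36)
1/w(-150, 47*0) = 1/36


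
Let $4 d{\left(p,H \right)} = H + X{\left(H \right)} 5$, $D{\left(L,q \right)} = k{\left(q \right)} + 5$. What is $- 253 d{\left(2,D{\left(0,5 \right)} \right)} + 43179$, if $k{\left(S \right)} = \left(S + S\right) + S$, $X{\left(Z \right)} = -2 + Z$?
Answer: $\frac{72443}{2} \approx 36222.0$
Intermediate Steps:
$k{\left(S \right)} = 3 S$ ($k{\left(S \right)} = 2 S + S = 3 S$)
$D{\left(L,q \right)} = 5 + 3 q$ ($D{\left(L,q \right)} = 3 q + 5 = 5 + 3 q$)
$d{\left(p,H \right)} = - \frac{5}{2} + \frac{3 H}{2}$ ($d{\left(p,H \right)} = \frac{H + \left(-2 + H\right) 5}{4} = \frac{H + \left(-10 + 5 H\right)}{4} = \frac{-10 + 6 H}{4} = - \frac{5}{2} + \frac{3 H}{2}$)
$- 253 d{\left(2,D{\left(0,5 \right)} \right)} + 43179 = - 253 \left(- \frac{5}{2} + \frac{3 \left(5 + 3 \cdot 5\right)}{2}\right) + 43179 = - 253 \left(- \frac{5}{2} + \frac{3 \left(5 + 15\right)}{2}\right) + 43179 = - 253 \left(- \frac{5}{2} + \frac{3}{2} \cdot 20\right) + 43179 = - 253 \left(- \frac{5}{2} + 30\right) + 43179 = \left(-253\right) \frac{55}{2} + 43179 = - \frac{13915}{2} + 43179 = \frac{72443}{2}$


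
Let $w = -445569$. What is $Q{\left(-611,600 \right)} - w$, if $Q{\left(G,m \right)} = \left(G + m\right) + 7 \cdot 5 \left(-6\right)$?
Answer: $445348$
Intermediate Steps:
$Q{\left(G,m \right)} = -210 + G + m$ ($Q{\left(G,m \right)} = \left(G + m\right) + 35 \left(-6\right) = \left(G + m\right) - 210 = -210 + G + m$)
$Q{\left(-611,600 \right)} - w = \left(-210 - 611 + 600\right) - -445569 = -221 + 445569 = 445348$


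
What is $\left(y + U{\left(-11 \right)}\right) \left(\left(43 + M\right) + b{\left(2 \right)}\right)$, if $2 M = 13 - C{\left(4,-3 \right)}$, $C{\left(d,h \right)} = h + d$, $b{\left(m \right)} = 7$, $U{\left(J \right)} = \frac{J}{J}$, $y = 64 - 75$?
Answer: $-560$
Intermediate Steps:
$y = -11$
$U{\left(J \right)} = 1$
$C{\left(d,h \right)} = d + h$
$M = 6$ ($M = \frac{13 - \left(4 - 3\right)}{2} = \frac{13 - 1}{2} = \frac{1}{2} \cdot 12 = 6$)
$\left(y + U{\left(-11 \right)}\right) \left(\left(43 + M\right) + b{\left(2 \right)}\right) = \left(-11 + 1\right) \left(\left(43 + 6\right) + 7\right) = - 10 \left(49 + 7\right) = \left(-10\right) 56 = -560$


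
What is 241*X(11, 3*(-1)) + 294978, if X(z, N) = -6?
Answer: 293532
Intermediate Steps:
241*X(11, 3*(-1)) + 294978 = 241*(-6) + 294978 = -1446 + 294978 = 293532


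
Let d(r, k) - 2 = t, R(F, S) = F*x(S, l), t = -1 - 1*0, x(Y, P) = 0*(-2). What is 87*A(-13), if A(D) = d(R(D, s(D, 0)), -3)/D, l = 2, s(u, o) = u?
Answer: -87/13 ≈ -6.6923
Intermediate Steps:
x(Y, P) = 0
t = -1 (t = -1 + 0 = -1)
R(F, S) = 0 (R(F, S) = F*0 = 0)
d(r, k) = 1 (d(r, k) = 2 - 1 = 1)
A(D) = 1/D
87*A(-13) = 87/(-13) = 87*(-1/13) = -87/13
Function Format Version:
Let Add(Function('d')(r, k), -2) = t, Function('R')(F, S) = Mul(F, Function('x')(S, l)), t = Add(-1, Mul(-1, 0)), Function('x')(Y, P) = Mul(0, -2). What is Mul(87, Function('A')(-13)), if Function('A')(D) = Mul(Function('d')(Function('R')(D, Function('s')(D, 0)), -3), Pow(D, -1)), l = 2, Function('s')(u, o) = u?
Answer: Rational(-87, 13) ≈ -6.6923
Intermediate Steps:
Function('x')(Y, P) = 0
t = -1 (t = Add(-1, 0) = -1)
Function('R')(F, S) = 0 (Function('R')(F, S) = Mul(F, 0) = 0)
Function('d')(r, k) = 1 (Function('d')(r, k) = Add(2, -1) = 1)
Function('A')(D) = Pow(D, -1) (Function('A')(D) = Mul(1, Pow(D, -1)) = Pow(D, -1))
Mul(87, Function('A')(-13)) = Mul(87, Pow(-13, -1)) = Mul(87, Rational(-1, 13)) = Rational(-87, 13)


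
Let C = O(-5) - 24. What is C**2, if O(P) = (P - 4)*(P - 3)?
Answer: 2304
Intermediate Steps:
O(P) = (-4 + P)*(-3 + P)
C = 48 (C = (12 + (-5)**2 - 7*(-5)) - 24 = (12 + 25 + 35) - 24 = 72 - 24 = 48)
C**2 = 48**2 = 2304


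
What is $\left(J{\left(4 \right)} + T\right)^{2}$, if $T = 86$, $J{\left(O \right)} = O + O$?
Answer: $8836$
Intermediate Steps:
$J{\left(O \right)} = 2 O$
$\left(J{\left(4 \right)} + T\right)^{2} = \left(2 \cdot 4 + 86\right)^{2} = \left(8 + 86\right)^{2} = 94^{2} = 8836$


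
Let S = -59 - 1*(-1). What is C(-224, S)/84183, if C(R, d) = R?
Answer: -224/84183 ≈ -0.0026609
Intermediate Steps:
S = -58 (S = -59 + 1 = -58)
C(-224, S)/84183 = -224/84183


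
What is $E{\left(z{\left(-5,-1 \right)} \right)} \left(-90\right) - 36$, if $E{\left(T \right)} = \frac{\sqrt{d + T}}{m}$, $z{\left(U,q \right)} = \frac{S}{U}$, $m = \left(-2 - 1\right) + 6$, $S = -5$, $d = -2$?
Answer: $-36 - 30 i \approx -36.0 - 30.0 i$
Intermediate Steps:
$m = 3$ ($m = -3 + 6 = 3$)
$z{\left(U,q \right)} = - \frac{5}{U}$
$E{\left(T \right)} = \frac{\sqrt{-2 + T}}{3}$
$E{\left(z{\left(-5,-1 \right)} \right)} \left(-90\right) - 36 = \frac{\sqrt{-2 - \frac{5}{-5}}}{3} \left(-90\right) - 36 = \frac{\sqrt{-2 - -1}}{3} \left(-90\right) - 36 = \frac{\sqrt{-2 + 1}}{3} \left(-90\right) - 36 = \frac{\sqrt{-1}}{3} \left(-90\right) - 36 = \frac{i}{3} \left(-90\right) - 36 = - 30 i - 36 = -36 - 30 i$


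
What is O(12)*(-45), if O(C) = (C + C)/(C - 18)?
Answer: 180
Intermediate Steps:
O(C) = 2*C/(-18 + C) (O(C) = (2*C)/(-18 + C) = 2*C/(-18 + C))
O(12)*(-45) = (2*12/(-18 + 12))*(-45) = (2*12/(-6))*(-45) = (2*12*(-⅙))*(-45) = -4*(-45) = 180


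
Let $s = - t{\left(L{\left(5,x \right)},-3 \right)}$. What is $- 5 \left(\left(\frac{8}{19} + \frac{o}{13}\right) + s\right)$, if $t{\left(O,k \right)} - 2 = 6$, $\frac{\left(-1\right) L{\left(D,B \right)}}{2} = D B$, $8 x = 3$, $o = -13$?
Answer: $\frac{815}{19} \approx 42.895$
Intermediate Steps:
$x = \frac{3}{8}$ ($x = \frac{1}{8} \cdot 3 = \frac{3}{8} \approx 0.375$)
$L{\left(D,B \right)} = - 2 B D$ ($L{\left(D,B \right)} = - 2 D B = - 2 B D$)
$t{\left(O,k \right)} = 8$ ($t{\left(O,k \right)} = 2 + 6 = 8$)
$s = -8$ ($s = \left(-1\right) 8 = -8$)
$- 5 \left(\left(\frac{8}{19} + \frac{o}{13}\right) + s\right) = - 5 \left(\left(\frac{8}{19} - \frac{13}{13}\right) - 8\right) = - 5 \left(\left(8 \cdot \frac{1}{19} - 1\right) - 8\right) = - 5 \left(\left(\frac{8}{19} - 1\right) - 8\right) = - 5 \left(- \frac{11}{19} - 8\right) = \left(-5\right) \left(- \frac{163}{19}\right) = \frac{815}{19}$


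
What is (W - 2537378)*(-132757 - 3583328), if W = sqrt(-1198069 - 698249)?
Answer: 9429112325130 - 11148255*I*sqrt(210702) ≈ 9.4291e+12 - 5.1173e+9*I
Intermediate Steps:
W = 3*I*sqrt(210702) (W = sqrt(-1896318) = 3*I*sqrt(210702) ≈ 1377.1*I)
(W - 2537378)*(-132757 - 3583328) = (3*I*sqrt(210702) - 2537378)*(-132757 - 3583328) = (-2537378 + 3*I*sqrt(210702))*(-3716085) = 9429112325130 - 11148255*I*sqrt(210702)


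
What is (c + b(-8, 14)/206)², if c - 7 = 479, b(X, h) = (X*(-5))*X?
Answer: 2489810404/10609 ≈ 2.3469e+5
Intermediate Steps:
b(X, h) = -5*X² (b(X, h) = (-5*X)*X = -5*X²)
c = 486 (c = 7 + 479 = 486)
(c + b(-8, 14)/206)² = (486 - 5*(-8)²/206)² = (486 - 5*64*(1/206))² = (486 - 320*1/206)² = (486 - 160/103)² = (49898/103)² = 2489810404/10609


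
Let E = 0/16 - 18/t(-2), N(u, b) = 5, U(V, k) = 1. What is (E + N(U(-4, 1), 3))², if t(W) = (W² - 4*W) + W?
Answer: 256/25 ≈ 10.240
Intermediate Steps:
t(W) = W² - 3*W
E = -9/5 (E = 0/16 - 18*(-1/(2*(-3 - 2))) = 0*(1/16) - 18/((-2*(-5))) = 0 - 18/10 = 0 - 18*⅒ = 0 - 9/5 = -9/5 ≈ -1.8000)
(E + N(U(-4, 1), 3))² = (-9/5 + 5)² = (16/5)² = 256/25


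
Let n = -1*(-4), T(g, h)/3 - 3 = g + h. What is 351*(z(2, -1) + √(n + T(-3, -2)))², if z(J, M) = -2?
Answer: 702 - 1404*I*√2 ≈ 702.0 - 1985.6*I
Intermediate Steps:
T(g, h) = 9 + 3*g + 3*h (T(g, h) = 9 + 3*(g + h) = 9 + (3*g + 3*h) = 9 + 3*g + 3*h)
n = 4
351*(z(2, -1) + √(n + T(-3, -2)))² = 351*(-2 + √(4 + (9 + 3*(-3) + 3*(-2))))² = 351*(-2 + √(4 + (9 - 9 - 6)))² = 351*(-2 + √(4 - 6))² = 351*(-2 + √(-2))² = 351*(-2 + I*√2)²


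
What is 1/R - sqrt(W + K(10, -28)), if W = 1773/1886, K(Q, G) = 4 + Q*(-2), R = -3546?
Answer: -1/3546 - I*sqrt(53568058)/1886 ≈ -0.00028201 - 3.8807*I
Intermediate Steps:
K(Q, G) = 4 - 2*Q
W = 1773/1886 (W = 1773*(1/1886) = 1773/1886 ≈ 0.94008)
1/R - sqrt(W + K(10, -28)) = 1/(-3546) - sqrt(1773/1886 + (4 - 2*10)) = -1/3546 - sqrt(1773/1886 + (4 - 20)) = -1/3546 - sqrt(1773/1886 - 16) = -1/3546 - sqrt(-28403/1886) = -1/3546 - I*sqrt(53568058)/1886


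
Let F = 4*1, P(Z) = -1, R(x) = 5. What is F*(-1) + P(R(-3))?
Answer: -5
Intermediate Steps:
F = 4
F*(-1) + P(R(-3)) = 4*(-1) - 1 = -4 - 1 = -5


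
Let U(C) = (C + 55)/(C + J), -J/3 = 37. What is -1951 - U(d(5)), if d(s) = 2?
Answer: -212602/109 ≈ -1950.5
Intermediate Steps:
J = -111 (J = -3*37 = -111)
U(C) = (55 + C)/(-111 + C) (U(C) = (C + 55)/(C - 111) = (55 + C)/(-111 + C))
-1951 - U(d(5)) = -1951 - (55 + 2)/(-111 + 2) = -1951 - 57/(-109) = -1951 - (-1)*57/109 = -1951 - 1*(-57/109) = -1951 + 57/109 = -212602/109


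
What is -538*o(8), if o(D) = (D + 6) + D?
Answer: -11836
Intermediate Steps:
o(D) = 6 + 2*D (o(D) = (6 + D) + D = 6 + 2*D)
-538*o(8) = -538*(6 + 2*8) = -538*(6 + 16) = -538*22 = -11836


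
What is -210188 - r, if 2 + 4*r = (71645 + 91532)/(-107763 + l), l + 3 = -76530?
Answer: -22135242689/105312 ≈ -2.1019e+5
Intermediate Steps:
l = -76533 (l = -3 - 76530 = -76533)
r = -75967/105312 (r = -½ + ((71645 + 91532)/(-107763 - 76533))/4 = -½ + (163177/(-184296))/4 = -½ + (163177*(-1/184296))/4 = -½ + (¼)*(-23311/26328) = -½ - 23311/105312 = -75967/105312 ≈ -0.72135)
-210188 - r = -210188 - 1*(-75967/105312) = -210188 + 75967/105312 = -22135242689/105312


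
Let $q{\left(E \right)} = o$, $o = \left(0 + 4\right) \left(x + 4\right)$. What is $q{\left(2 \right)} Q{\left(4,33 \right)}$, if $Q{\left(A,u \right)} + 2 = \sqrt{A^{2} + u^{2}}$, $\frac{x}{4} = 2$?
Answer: $-96 + 48 \sqrt{1105} \approx 1499.6$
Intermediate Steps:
$x = 8$ ($x = 4 \cdot 2 = 8$)
$o = 48$ ($o = \left(0 + 4\right) \left(8 + 4\right) = 4 \cdot 12 = 48$)
$q{\left(E \right)} = 48$
$Q{\left(A,u \right)} = -2 + \sqrt{A^{2} + u^{2}}$
$q{\left(2 \right)} Q{\left(4,33 \right)} = 48 \left(-2 + \sqrt{4^{2} + 33^{2}}\right) = 48 \left(-2 + \sqrt{16 + 1089}\right) = 48 \left(-2 + \sqrt{1105}\right) = -96 + 48 \sqrt{1105}$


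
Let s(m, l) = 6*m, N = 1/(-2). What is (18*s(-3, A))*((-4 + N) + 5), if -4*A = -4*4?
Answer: -162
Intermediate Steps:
N = -½ ≈ -0.50000
A = 4 (A = -(-1)*4 = -¼*(-16) = 4)
(18*s(-3, A))*((-4 + N) + 5) = (18*(6*(-3)))*((-4 - ½) + 5) = (18*(-18))*(-9/2 + 5) = -324*½ = -162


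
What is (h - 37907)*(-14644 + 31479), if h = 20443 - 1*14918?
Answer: -545150970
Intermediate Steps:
h = 5525 (h = 20443 - 14918 = 5525)
(h - 37907)*(-14644 + 31479) = (5525 - 37907)*(-14644 + 31479) = -32382*16835 = -545150970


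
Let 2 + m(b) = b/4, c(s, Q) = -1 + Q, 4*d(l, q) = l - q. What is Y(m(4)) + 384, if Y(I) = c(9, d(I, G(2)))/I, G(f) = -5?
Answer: 384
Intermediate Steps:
d(l, q) = -q/4 + l/4 (d(l, q) = (l - q)/4 = -q/4 + l/4)
m(b) = -2 + b/4
Y(I) = (¼ + I/4)/I (Y(I) = (-1 + (-¼*(-5) + I/4))/I = (-1 + (5/4 + I/4))/I = (¼ + I/4)/I)
Y(m(4)) + 384 = (1 + (-2 + (¼)*4))/(4*(-2 + (¼)*4)) + 384 = (1 + (-2 + 1))/(4*(-2 + 1)) + 384 = (¼)*(1 - 1)/(-1) + 384 = (¼)*(-1)*0 + 384 = 0 + 384 = 384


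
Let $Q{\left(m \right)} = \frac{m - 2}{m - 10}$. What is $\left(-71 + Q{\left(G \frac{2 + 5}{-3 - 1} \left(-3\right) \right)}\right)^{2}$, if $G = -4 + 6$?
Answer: $2916$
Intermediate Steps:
$G = 2$
$Q{\left(m \right)} = \frac{-2 + m}{-10 + m}$
$\left(-71 + Q{\left(G \frac{2 + 5}{-3 - 1} \left(-3\right) \right)}\right)^{2} = \left(-71 + \frac{-2 + 2 \frac{2 + 5}{-3 - 1} \left(-3\right)}{-10 + 2 \frac{2 + 5}{-3 - 1} \left(-3\right)}\right)^{2} = \left(-71 + \frac{-2 + 2 \frac{7}{-4} \left(-3\right)}{-10 + 2 \frac{7}{-4} \left(-3\right)}\right)^{2} = \left(-71 + \frac{-2 + 2 \cdot 7 \left(- \frac{1}{4}\right) \left(-3\right)}{-10 + 2 \cdot 7 \left(- \frac{1}{4}\right) \left(-3\right)}\right)^{2} = \left(-71 + \frac{-2 + 2 \left(- \frac{7}{4}\right) \left(-3\right)}{-10 + 2 \left(- \frac{7}{4}\right) \left(-3\right)}\right)^{2} = \left(-71 + \frac{-2 - - \frac{21}{2}}{-10 - - \frac{21}{2}}\right)^{2} = \left(-71 + \frac{-2 + \frac{21}{2}}{-10 + \frac{21}{2}}\right)^{2} = \left(-71 + \frac{1}{\frac{1}{2}} \cdot \frac{17}{2}\right)^{2} = \left(-71 + 2 \cdot \frac{17}{2}\right)^{2} = \left(-71 + 17\right)^{2} = \left(-54\right)^{2} = 2916$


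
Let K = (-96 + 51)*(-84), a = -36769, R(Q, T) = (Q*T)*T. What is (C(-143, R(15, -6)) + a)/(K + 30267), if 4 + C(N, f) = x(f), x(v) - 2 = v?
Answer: -929/873 ≈ -1.0641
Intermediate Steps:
R(Q, T) = Q*T²
x(v) = 2 + v
C(N, f) = -2 + f (C(N, f) = -4 + (2 + f) = -2 + f)
K = 3780 (K = -45*(-84) = 3780)
(C(-143, R(15, -6)) + a)/(K + 30267) = ((-2 + 15*(-6)²) - 36769)/(3780 + 30267) = ((-2 + 15*36) - 36769)/34047 = ((-2 + 540) - 36769)*(1/34047) = (538 - 36769)*(1/34047) = -36231*1/34047 = -929/873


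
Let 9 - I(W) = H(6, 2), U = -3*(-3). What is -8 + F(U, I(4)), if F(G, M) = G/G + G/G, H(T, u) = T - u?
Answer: -6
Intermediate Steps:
U = 9
I(W) = 5 (I(W) = 9 - (6 - 1*2) = 9 - (6 - 2) = 9 - 1*4 = 9 - 4 = 5)
F(G, M) = 2 (F(G, M) = 1 + 1 = 2)
-8 + F(U, I(4)) = -8 + 2 = -6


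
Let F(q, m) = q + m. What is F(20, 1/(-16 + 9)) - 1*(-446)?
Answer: 3261/7 ≈ 465.86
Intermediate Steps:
F(q, m) = m + q
F(20, 1/(-16 + 9)) - 1*(-446) = (1/(-16 + 9) + 20) - 1*(-446) = (1/(-7) + 20) + 446 = (-⅐ + 20) + 446 = 139/7 + 446 = 3261/7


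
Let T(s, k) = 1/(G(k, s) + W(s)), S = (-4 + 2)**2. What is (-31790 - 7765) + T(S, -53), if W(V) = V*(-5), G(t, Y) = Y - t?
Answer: -1463534/37 ≈ -39555.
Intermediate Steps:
W(V) = -5*V
S = 4 (S = (-2)**2 = 4)
T(s, k) = 1/(-k - 4*s) (T(s, k) = 1/((s - k) - 5*s) = 1/(-k - 4*s))
(-31790 - 7765) + T(S, -53) = (-31790 - 7765) - 1/(-53 + 4*4) = -39555 - 1/(-53 + 16) = -39555 - 1/(-37) = -39555 - 1*(-1/37) = -39555 + 1/37 = -1463534/37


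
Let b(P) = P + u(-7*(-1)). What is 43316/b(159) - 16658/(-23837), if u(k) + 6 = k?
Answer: 258797193/953480 ≈ 271.42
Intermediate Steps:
u(k) = -6 + k
b(P) = 1 + P (b(P) = P + (-6 - 7*(-1)) = P + (-6 + 7) = P + 1 = 1 + P)
43316/b(159) - 16658/(-23837) = 43316/(1 + 159) - 16658/(-23837) = 43316/160 - 16658*(-1/23837) = 43316*(1/160) + 16658/23837 = 10829/40 + 16658/23837 = 258797193/953480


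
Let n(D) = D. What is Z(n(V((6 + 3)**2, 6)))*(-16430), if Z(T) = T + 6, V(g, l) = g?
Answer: -1429410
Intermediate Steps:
Z(T) = 6 + T
Z(n(V((6 + 3)**2, 6)))*(-16430) = (6 + (6 + 3)**2)*(-16430) = (6 + 9**2)*(-16430) = (6 + 81)*(-16430) = 87*(-16430) = -1429410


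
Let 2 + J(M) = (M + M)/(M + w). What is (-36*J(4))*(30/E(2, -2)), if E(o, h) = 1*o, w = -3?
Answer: -3240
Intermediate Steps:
E(o, h) = o
J(M) = -2 + 2*M/(-3 + M) (J(M) = -2 + (M + M)/(M - 3) = -2 + (2*M)/(-3 + M) = -2 + 2*M/(-3 + M))
(-36*J(4))*(30/E(2, -2)) = (-216/(-3 + 4))*(30/2) = (-216/1)*(30*(½)) = -216*15 = -3240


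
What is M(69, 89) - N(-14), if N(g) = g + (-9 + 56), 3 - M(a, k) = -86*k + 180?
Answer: 7444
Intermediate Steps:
M(a, k) = -177 + 86*k (M(a, k) = 3 - (-86*k + 180) = 3 - (180 - 86*k) = 3 + (-180 + 86*k) = -177 + 86*k)
N(g) = 47 + g (N(g) = g + 47 = 47 + g)
M(69, 89) - N(-14) = (-177 + 86*89) - (47 - 14) = (-177 + 7654) - 1*33 = 7477 - 33 = 7444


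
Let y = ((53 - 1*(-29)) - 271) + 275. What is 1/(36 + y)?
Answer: 1/122 ≈ 0.0081967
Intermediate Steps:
y = 86 (y = ((53 + 29) - 271) + 275 = (82 - 271) + 275 = -189 + 275 = 86)
1/(36 + y) = 1/(36 + 86) = 1/122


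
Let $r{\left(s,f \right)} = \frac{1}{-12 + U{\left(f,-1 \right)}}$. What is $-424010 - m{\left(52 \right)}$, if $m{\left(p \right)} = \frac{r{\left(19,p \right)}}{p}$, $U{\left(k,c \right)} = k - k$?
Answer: $- \frac{264582239}{624} \approx -4.2401 \cdot 10^{5}$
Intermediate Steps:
$U{\left(k,c \right)} = 0$
$r{\left(s,f \right)} = - \frac{1}{12}$ ($r{\left(s,f \right)} = \frac{1}{-12 + 0} = \frac{1}{-12} = - \frac{1}{12}$)
$m{\left(p \right)} = - \frac{1}{12 p}$
$-424010 - m{\left(52 \right)} = -424010 - - \frac{1}{12 \cdot 52} = -424010 - \left(- \frac{1}{12}\right) \frac{1}{52} = -424010 - - \frac{1}{624} = -424010 + \frac{1}{624} = - \frac{264582239}{624}$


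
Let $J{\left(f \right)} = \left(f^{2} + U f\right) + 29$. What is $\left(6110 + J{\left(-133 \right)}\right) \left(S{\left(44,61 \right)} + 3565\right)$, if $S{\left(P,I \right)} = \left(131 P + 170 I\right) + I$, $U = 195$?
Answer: $-41634320$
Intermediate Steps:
$J{\left(f \right)} = 29 + f^{2} + 195 f$ ($J{\left(f \right)} = \left(f^{2} + 195 f\right) + 29 = 29 + f^{2} + 195 f$)
$S{\left(P,I \right)} = 131 P + 171 I$
$\left(6110 + J{\left(-133 \right)}\right) \left(S{\left(44,61 \right)} + 3565\right) = \left(6110 + \left(29 + \left(-133\right)^{2} + 195 \left(-133\right)\right)\right) \left(\left(131 \cdot 44 + 171 \cdot 61\right) + 3565\right) = \left(6110 + \left(29 + 17689 - 25935\right)\right) \left(\left(5764 + 10431\right) + 3565\right) = \left(6110 - 8217\right) \left(16195 + 3565\right) = \left(-2107\right) 19760 = -41634320$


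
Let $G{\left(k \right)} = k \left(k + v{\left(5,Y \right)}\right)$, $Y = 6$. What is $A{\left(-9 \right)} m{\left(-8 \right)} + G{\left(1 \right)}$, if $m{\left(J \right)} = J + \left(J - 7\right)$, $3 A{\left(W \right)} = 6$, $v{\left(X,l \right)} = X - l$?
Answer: $-46$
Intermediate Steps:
$A{\left(W \right)} = 2$ ($A{\left(W \right)} = \frac{1}{3} \cdot 6 = 2$)
$G{\left(k \right)} = k \left(-1 + k\right)$ ($G{\left(k \right)} = k \left(k + \left(5 - 6\right)\right) = k \left(k - 1\right) = k \left(-1 + k\right)$)
$m{\left(J \right)} = -7 + 2 J$ ($m{\left(J \right)} = J + \left(J - 7\right) = J + \left(-7 + J\right) = -7 + 2 J$)
$A{\left(-9 \right)} m{\left(-8 \right)} + G{\left(1 \right)} = 2 \left(-7 + 2 \left(-8\right)\right) + 1 \left(-1 + 1\right) = 2 \left(-7 - 16\right) + 1 \cdot 0 = 2 \left(-23\right) + 0 = -46 + 0 = -46$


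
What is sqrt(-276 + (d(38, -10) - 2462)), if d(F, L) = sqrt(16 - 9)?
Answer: sqrt(-2738 + sqrt(7)) ≈ 52.301*I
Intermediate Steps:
d(F, L) = sqrt(7)
sqrt(-276 + (d(38, -10) - 2462)) = sqrt(-276 + (sqrt(7) - 2462)) = sqrt(-276 + (-2462 + sqrt(7))) = sqrt(-2738 + sqrt(7))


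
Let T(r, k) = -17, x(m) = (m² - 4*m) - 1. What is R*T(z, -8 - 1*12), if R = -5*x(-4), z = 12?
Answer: 2635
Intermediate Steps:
x(m) = -1 + m² - 4*m
R = -155 (R = -5*(-1 + (-4)² - 4*(-4)) = -5*(-1 + 16 + 16) = -5*31 = -155)
R*T(z, -8 - 1*12) = -155*(-17) = 2635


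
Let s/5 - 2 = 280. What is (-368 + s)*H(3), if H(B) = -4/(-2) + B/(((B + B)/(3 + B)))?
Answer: 5210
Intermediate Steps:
s = 1410 (s = 10 + 5*280 = 10 + 1400 = 1410)
H(B) = 7/2 + B/2 (H(B) = -4*(-1/2) + B/(((2*B)/(3 + B))) = 2 + B/((2*B/(3 + B))) = 2 + B*((3 + B)/(2*B)) = 2 + (3/2 + B/2) = 7/2 + B/2)
(-368 + s)*H(3) = (-368 + 1410)*(7/2 + (1/2)*3) = 1042*(7/2 + 3/2) = 1042*5 = 5210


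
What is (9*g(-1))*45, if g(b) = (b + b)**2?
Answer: 1620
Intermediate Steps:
g(b) = 4*b**2 (g(b) = (2*b)**2 = 4*b**2)
(9*g(-1))*45 = (9*(4*(-1)**2))*45 = (9*(4*1))*45 = (9*4)*45 = 36*45 = 1620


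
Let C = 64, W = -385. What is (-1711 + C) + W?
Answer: -2032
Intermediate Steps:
(-1711 + C) + W = (-1711 + 64) - 385 = -1647 - 385 = -2032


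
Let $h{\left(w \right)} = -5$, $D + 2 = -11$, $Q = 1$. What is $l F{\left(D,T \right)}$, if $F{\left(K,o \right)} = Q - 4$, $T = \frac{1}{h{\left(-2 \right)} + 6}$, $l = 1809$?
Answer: $-5427$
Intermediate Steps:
$D = -13$ ($D = -2 - 11 = -13$)
$T = 1$ ($T = \frac{1}{-5 + 6} = 1^{-1} = 1$)
$F{\left(K,o \right)} = -3$ ($F{\left(K,o \right)} = 1 - 4 = -3$)
$l F{\left(D,T \right)} = 1809 \left(-3\right) = -5427$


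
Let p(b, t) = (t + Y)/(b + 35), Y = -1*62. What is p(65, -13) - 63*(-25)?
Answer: 6297/4 ≈ 1574.3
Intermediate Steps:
Y = -62
p(b, t) = (-62 + t)/(35 + b) (p(b, t) = (t - 62)/(b + 35) = (-62 + t)/(35 + b))
p(65, -13) - 63*(-25) = (-62 - 13)/(35 + 65) - 63*(-25) = -75/100 + 1575 = (1/100)*(-75) + 1575 = -¾ + 1575 = 6297/4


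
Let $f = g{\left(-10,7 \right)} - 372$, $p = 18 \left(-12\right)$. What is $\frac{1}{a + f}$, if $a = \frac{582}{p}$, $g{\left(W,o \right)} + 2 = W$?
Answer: $- \frac{36}{13921} \approx -0.002586$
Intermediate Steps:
$g{\left(W,o \right)} = -2 + W$
$p = -216$
$f = -384$ ($f = \left(-2 - 10\right) - 372 = -12 - 372 = -384$)
$a = - \frac{97}{36}$ ($a = \frac{582}{-216} = 582 \left(- \frac{1}{216}\right) = - \frac{97}{36} \approx -2.6944$)
$\frac{1}{a + f} = \frac{1}{- \frac{97}{36} - 384} = \frac{1}{- \frac{13921}{36}} = - \frac{36}{13921}$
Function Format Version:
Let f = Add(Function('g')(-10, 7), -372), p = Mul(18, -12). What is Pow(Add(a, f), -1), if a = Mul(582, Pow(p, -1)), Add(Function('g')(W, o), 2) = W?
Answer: Rational(-36, 13921) ≈ -0.0025860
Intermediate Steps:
Function('g')(W, o) = Add(-2, W)
p = -216
f = -384 (f = Add(Add(-2, -10), -372) = Add(-12, -372) = -384)
a = Rational(-97, 36) (a = Mul(582, Pow(-216, -1)) = Mul(582, Rational(-1, 216)) = Rational(-97, 36) ≈ -2.6944)
Pow(Add(a, f), -1) = Pow(Add(Rational(-97, 36), -384), -1) = Pow(Rational(-13921, 36), -1) = Rational(-36, 13921)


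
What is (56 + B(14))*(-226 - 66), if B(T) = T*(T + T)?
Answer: -130816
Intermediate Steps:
B(T) = 2*T**2 (B(T) = T*(2*T) = 2*T**2)
(56 + B(14))*(-226 - 66) = (56 + 2*14**2)*(-226 - 66) = (56 + 2*196)*(-292) = (56 + 392)*(-292) = 448*(-292) = -130816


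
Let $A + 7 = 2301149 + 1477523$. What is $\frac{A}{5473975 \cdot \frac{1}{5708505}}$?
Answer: $\frac{862821121833}{218959} \approx 3.9406 \cdot 10^{6}$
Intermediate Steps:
$A = 3778665$ ($A = -7 + \left(2301149 + 1477523\right) = -7 + 3778672 = 3778665$)
$\frac{A}{5473975 \cdot \frac{1}{5708505}} = \frac{3778665}{5473975 \cdot \frac{1}{5708505}} = \frac{3778665}{\frac{1094795}{1141701}} = 3778665 \cdot \frac{1141701}{1094795} = \frac{862821121833}{218959}$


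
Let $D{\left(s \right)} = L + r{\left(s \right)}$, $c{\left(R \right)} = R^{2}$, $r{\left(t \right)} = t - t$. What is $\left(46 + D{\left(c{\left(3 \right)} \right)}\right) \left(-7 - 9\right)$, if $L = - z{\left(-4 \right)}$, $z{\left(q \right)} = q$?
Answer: $-800$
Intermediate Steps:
$r{\left(t \right)} = 0$
$L = 4$ ($L = \left(-1\right) \left(-4\right) = 4$)
$D{\left(s \right)} = 4$ ($D{\left(s \right)} = 4 + 0 = 4$)
$\left(46 + D{\left(c{\left(3 \right)} \right)}\right) \left(-7 - 9\right) = \left(46 + 4\right) \left(-7 - 9\right) = 50 \left(-7 - 9\right) = 50 \left(-16\right) = -800$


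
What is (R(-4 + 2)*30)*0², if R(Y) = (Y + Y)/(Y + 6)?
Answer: 0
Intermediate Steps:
R(Y) = 2*Y/(6 + Y) (R(Y) = (2*Y)/(6 + Y) = 2*Y/(6 + Y))
(R(-4 + 2)*30)*0² = ((2*(-4 + 2)/(6 + (-4 + 2)))*30)*0² = ((2*(-2)/(6 - 2))*30)*0 = ((2*(-2)/4)*30)*0 = ((2*(-2)*(¼))*30)*0 = -1*30*0 = -30*0 = 0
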